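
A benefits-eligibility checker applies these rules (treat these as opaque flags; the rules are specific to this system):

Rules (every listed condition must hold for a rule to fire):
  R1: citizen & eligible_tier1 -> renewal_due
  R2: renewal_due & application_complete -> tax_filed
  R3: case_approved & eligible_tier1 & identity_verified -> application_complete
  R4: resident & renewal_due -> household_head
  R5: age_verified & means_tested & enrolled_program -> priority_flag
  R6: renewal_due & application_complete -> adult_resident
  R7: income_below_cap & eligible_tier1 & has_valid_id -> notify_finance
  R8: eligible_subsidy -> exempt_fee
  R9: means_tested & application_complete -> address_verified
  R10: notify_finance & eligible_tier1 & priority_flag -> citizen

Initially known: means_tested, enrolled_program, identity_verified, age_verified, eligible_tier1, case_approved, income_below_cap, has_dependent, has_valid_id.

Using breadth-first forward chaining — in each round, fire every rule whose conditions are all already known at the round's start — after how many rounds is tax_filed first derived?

Round 1 — R3, R5, R7, derive application_complete, priority_flag, notify_finance.
Round 2 — R9, R10, derive address_verified, citizen.
Round 3 — R1, derive renewal_due.
Round 4 — R2, R6, derive tax_filed, adult_resident.
tax_filed first appears in round 4.

4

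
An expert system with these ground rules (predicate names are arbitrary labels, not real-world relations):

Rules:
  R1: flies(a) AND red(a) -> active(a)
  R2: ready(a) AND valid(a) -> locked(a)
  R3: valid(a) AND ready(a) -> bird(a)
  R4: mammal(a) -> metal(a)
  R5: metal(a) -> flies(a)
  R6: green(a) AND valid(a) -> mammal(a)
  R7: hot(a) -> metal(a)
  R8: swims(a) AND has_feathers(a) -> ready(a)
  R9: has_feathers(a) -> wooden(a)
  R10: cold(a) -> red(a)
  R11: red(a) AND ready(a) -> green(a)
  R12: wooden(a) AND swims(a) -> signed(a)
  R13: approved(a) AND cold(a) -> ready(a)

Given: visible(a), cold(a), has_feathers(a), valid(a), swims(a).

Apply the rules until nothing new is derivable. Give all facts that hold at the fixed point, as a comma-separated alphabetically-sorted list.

Round 1 — R8, R9, R10, derive ready(a), wooden(a), red(a).
Round 2 — R2, R3, R11, R12, derive locked(a), bird(a), green(a), signed(a).
Round 3 — R6, derive mammal(a).
Round 4 — R4, derive metal(a).
Round 5 — R5, derive flies(a).
Round 6 — R1, derive active(a).

active(a), bird(a), cold(a), flies(a), green(a), has_feathers(a), locked(a), mammal(a), metal(a), ready(a), red(a), signed(a), swims(a), valid(a), visible(a), wooden(a)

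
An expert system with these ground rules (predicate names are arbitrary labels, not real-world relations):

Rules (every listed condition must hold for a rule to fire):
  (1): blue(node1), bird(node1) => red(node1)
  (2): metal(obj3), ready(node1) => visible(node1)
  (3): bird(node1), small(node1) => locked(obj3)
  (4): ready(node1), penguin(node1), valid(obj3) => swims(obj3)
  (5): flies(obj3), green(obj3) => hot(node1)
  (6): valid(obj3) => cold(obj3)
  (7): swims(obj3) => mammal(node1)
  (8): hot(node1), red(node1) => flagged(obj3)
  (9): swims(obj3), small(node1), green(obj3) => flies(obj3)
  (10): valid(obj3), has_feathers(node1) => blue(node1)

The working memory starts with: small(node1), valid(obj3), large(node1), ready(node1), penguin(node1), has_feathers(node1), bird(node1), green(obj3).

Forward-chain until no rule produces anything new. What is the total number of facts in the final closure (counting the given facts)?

Round 1 — (3), (4), (6), (10), derive locked(obj3), swims(obj3), cold(obj3), blue(node1).
Round 2 — (1), (7), (9), derive red(node1), mammal(node1), flies(obj3).
Round 3 — (5), derive hot(node1).
Round 4 — (8), derive flagged(obj3).
Closure: {bird(node1), blue(node1), cold(obj3), flagged(obj3), flies(obj3), green(obj3), has_feathers(node1), hot(node1), large(node1), locked(obj3), mammal(node1), penguin(node1), ready(node1), red(node1), small(node1), swims(obj3), valid(obj3)} — 17 facts.

17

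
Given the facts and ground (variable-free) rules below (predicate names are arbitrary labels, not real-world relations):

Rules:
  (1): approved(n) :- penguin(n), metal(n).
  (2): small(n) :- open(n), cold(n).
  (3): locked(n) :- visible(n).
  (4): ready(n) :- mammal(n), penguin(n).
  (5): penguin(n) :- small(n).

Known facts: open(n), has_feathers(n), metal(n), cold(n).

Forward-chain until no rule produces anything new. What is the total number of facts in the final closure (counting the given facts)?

Round 1: (2) [small(n) :- open(n), cold(n).]. New: small(n).
Round 2: (5) [penguin(n) :- small(n).]. New: penguin(n).
Round 3: (1) [approved(n) :- penguin(n), metal(n).]. New: approved(n).
Closure: {approved(n), cold(n), has_feathers(n), metal(n), open(n), penguin(n), small(n)} — 7 facts.

7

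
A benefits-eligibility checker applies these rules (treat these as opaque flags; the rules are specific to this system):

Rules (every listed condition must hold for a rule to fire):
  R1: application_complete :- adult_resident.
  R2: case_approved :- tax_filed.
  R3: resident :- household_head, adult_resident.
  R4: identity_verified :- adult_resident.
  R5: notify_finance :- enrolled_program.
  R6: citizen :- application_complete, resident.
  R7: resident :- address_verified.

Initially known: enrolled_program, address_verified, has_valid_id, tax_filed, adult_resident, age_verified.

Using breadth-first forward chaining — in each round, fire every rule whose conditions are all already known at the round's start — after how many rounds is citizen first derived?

Round 1 — R1, R2, R4, R5, R7, derive application_complete, case_approved, identity_verified, notify_finance, resident.
Round 2 — R6, derive citizen.
citizen first appears in round 2.

2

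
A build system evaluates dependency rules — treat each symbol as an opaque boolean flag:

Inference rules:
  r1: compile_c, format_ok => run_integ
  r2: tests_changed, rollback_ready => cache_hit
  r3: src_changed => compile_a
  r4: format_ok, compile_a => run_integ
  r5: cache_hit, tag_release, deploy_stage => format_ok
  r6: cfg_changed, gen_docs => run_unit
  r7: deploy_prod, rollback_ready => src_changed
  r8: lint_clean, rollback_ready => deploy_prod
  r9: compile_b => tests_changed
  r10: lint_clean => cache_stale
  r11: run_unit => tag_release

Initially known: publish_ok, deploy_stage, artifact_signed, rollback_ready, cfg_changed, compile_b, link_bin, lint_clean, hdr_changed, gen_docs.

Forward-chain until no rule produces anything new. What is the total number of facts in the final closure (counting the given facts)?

20

Round 1 fires r6, r8, r9, r10, giving run_unit, deploy_prod, tests_changed, cache_stale.
Round 2 fires r2, r7, r11, giving cache_hit, src_changed, tag_release.
Round 3 fires r3, r5, giving compile_a, format_ok.
Round 4 fires r4, giving run_integ.
Closure: {artifact_signed, cache_hit, cache_stale, cfg_changed, compile_a, compile_b, deploy_prod, deploy_stage, format_ok, gen_docs, hdr_changed, link_bin, lint_clean, publish_ok, rollback_ready, run_integ, run_unit, src_changed, tag_release, tests_changed} — 20 facts.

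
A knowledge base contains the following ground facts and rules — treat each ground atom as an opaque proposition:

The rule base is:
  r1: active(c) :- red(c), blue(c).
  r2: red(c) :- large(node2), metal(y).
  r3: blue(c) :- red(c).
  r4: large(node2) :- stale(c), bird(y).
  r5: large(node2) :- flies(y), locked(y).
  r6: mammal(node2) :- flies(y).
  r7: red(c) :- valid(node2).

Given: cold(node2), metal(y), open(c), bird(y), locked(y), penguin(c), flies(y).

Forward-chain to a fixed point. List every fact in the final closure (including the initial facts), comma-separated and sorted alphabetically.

Round 1: r5 [large(node2) :- flies(y), locked(y).]; r6 [mammal(node2) :- flies(y).]. Adds large(node2), mammal(node2).
Round 2: r2 [red(c) :- large(node2), metal(y).]. Adds red(c).
Round 3: r3 [blue(c) :- red(c).]. Adds blue(c).
Round 4: r1 [active(c) :- red(c), blue(c).]. Adds active(c).

active(c), bird(y), blue(c), cold(node2), flies(y), large(node2), locked(y), mammal(node2), metal(y), open(c), penguin(c), red(c)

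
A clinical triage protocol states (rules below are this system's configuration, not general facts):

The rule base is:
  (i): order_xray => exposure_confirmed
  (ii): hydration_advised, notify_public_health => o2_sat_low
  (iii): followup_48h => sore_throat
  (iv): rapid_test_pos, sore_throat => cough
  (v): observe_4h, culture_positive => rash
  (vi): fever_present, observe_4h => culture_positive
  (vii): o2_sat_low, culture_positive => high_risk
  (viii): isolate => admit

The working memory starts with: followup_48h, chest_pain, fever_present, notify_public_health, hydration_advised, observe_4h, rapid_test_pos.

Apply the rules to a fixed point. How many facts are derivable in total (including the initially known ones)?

Round 1 fires (ii), (iii), (vi), giving o2_sat_low, sore_throat, culture_positive.
Round 2 fires (iv), (v), (vii), giving cough, rash, high_risk.
Closure: {chest_pain, cough, culture_positive, fever_present, followup_48h, high_risk, hydration_advised, notify_public_health, o2_sat_low, observe_4h, rapid_test_pos, rash, sore_throat} — 13 facts.

13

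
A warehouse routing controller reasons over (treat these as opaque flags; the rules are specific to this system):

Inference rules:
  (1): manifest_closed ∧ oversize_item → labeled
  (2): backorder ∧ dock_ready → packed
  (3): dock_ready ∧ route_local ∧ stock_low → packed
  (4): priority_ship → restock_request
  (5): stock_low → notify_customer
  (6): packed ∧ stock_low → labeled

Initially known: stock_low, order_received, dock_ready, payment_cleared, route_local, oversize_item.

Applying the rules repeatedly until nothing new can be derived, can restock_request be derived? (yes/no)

Round 1 fires (3), (5), giving packed, notify_customer.
Round 2 fires (6), giving labeled.
Fixed point reached. restock_request is concluded only by (4); (4) needs priority_ship (never derived).

no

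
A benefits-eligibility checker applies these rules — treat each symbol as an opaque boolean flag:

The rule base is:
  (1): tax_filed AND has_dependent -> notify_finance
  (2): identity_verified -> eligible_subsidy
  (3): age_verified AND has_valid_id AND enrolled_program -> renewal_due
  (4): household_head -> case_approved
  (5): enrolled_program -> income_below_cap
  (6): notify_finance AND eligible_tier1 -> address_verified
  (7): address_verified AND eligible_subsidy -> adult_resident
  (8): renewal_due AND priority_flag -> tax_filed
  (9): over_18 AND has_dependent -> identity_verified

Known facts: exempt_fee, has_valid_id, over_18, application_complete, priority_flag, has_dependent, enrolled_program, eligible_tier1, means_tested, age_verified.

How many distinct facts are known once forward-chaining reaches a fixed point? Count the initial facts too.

Round 1: (3) [age_verified AND has_valid_id AND enrolled_program -> renewal_due]; (5) [enrolled_program -> income_below_cap]; (9) [over_18 AND has_dependent -> identity_verified]. New: renewal_due, income_below_cap, identity_verified.
Round 2: (2) [identity_verified -> eligible_subsidy]; (8) [renewal_due AND priority_flag -> tax_filed]. New: eligible_subsidy, tax_filed.
Round 3: (1) [tax_filed AND has_dependent -> notify_finance]. New: notify_finance.
Round 4: (6) [notify_finance AND eligible_tier1 -> address_verified]. New: address_verified.
Round 5: (7) [address_verified AND eligible_subsidy -> adult_resident]. New: adult_resident.
Closure: {address_verified, adult_resident, age_verified, application_complete, eligible_subsidy, eligible_tier1, enrolled_program, exempt_fee, has_dependent, has_valid_id, identity_verified, income_below_cap, means_tested, notify_finance, over_18, priority_flag, renewal_due, tax_filed} — 18 facts.

18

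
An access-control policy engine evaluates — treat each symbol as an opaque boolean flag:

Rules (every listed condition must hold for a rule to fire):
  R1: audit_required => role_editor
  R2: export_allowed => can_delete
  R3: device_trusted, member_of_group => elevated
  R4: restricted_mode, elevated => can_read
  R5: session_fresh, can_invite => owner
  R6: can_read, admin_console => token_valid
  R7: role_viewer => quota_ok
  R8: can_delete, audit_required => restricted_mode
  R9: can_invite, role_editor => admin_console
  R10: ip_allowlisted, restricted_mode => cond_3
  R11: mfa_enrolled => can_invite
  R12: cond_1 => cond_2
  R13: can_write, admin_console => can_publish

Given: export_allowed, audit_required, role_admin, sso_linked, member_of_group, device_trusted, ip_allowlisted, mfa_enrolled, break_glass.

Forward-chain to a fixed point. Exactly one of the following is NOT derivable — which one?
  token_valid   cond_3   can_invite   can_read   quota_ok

Round 1 fires R1, R2, R3, R11, giving role_editor, can_delete, elevated, can_invite.
Round 2 fires R8, R9, giving restricted_mode, admin_console.
Round 3 fires R4, R10, giving can_read, cond_3.
Round 4 fires R6, giving token_valid.
Derived: token_valid (round 4), can_read (round 3), can_invite (round 1), cond_3 (round 3). quota_ok never appears in any round.

quota_ok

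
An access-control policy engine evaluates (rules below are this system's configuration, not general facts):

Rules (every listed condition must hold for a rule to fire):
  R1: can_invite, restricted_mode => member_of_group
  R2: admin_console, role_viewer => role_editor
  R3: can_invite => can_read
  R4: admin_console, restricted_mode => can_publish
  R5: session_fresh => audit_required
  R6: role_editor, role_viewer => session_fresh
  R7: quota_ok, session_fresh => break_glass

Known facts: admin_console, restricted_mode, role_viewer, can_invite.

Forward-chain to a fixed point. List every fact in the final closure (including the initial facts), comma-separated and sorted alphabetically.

Round 1: R1 [can_invite, restricted_mode => member_of_group]; R2 [admin_console, role_viewer => role_editor]; R3 [can_invite => can_read]; R4 [admin_console, restricted_mode => can_publish]. New: member_of_group, role_editor, can_read, can_publish.
Round 2: R6 [role_editor, role_viewer => session_fresh]. New: session_fresh.
Round 3: R5 [session_fresh => audit_required]. New: audit_required.

admin_console, audit_required, can_invite, can_publish, can_read, member_of_group, restricted_mode, role_editor, role_viewer, session_fresh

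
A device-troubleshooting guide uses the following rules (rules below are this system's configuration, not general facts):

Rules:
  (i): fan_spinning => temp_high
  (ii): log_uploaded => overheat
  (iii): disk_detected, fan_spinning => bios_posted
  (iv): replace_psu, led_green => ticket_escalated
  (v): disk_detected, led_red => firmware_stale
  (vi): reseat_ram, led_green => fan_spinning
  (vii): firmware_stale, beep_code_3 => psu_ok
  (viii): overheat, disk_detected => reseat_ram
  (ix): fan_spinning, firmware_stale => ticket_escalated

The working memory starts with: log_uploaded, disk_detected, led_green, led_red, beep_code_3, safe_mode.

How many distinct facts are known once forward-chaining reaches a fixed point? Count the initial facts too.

14

Round 1 fires (ii), (v), giving overheat, firmware_stale.
Round 2 fires (vii), (viii), giving psu_ok, reseat_ram.
Round 3 fires (vi), giving fan_spinning.
Round 4 fires (i), (iii), (ix), giving temp_high, bios_posted, ticket_escalated.
Closure: {beep_code_3, bios_posted, disk_detected, fan_spinning, firmware_stale, led_green, led_red, log_uploaded, overheat, psu_ok, reseat_ram, safe_mode, temp_high, ticket_escalated} — 14 facts.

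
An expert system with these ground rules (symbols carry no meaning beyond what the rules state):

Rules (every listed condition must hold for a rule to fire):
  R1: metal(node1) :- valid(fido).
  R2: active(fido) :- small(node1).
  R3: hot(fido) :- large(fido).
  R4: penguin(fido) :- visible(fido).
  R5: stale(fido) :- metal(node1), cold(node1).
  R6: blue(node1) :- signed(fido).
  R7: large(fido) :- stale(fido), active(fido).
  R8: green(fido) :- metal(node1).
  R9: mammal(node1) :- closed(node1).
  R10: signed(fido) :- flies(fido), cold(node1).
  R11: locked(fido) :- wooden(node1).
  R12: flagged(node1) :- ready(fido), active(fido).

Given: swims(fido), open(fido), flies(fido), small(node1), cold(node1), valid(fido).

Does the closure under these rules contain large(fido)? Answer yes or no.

Round 1 fires R1, R2, R10, giving metal(node1), active(fido), signed(fido).
Round 2 fires R5, R6, R8, giving stale(fido), blue(node1), green(fido).
Round 3 fires R7, giving large(fido).
Round 4 fires R3, giving hot(fido).
large(fido) appears in round 3, so it is derivable.

yes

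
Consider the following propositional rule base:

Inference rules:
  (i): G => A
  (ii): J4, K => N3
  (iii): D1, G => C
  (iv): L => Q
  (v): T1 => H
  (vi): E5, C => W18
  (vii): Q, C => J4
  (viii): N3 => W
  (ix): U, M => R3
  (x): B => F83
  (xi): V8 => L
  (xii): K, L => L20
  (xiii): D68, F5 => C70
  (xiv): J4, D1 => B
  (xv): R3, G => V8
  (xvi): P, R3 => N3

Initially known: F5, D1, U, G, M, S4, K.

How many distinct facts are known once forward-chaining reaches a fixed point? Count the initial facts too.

Round 1 — (i), (iii), (ix), derive A, C, R3.
Round 2 — (xv), derive V8.
Round 3 — (xi), derive L.
Round 4 — (iv), (xii), derive Q, L20.
Round 5 — (vii), derive J4.
Round 6 — (ii), (xiv), derive N3, B.
Round 7 — (viii), (x), derive W, F83.
Closure: {A, B, C, D1, F5, F83, G, J4, K, L, L20, M, N3, Q, R3, S4, U, V8, W} — 19 facts.

19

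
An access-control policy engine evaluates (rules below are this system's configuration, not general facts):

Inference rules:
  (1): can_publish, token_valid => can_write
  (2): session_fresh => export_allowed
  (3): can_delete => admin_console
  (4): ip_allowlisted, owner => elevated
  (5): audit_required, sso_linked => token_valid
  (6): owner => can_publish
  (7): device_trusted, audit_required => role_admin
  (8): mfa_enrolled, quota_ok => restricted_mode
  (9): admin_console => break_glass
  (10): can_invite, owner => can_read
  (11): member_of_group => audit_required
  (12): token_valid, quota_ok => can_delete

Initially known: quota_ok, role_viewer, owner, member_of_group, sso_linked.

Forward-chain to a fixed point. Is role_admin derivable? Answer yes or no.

Round 1: (6) [owner => can_publish]; (11) [member_of_group => audit_required]. Adds can_publish, audit_required.
Round 2: (5) [audit_required, sso_linked => token_valid]. Adds token_valid.
Round 3: (1) [can_publish, token_valid => can_write]; (12) [token_valid, quota_ok => can_delete]. Adds can_write, can_delete.
Round 4: (3) [can_delete => admin_console]. Adds admin_console.
Round 5: (9) [admin_console => break_glass]. Adds break_glass.
Fixed point reached. role_admin is concluded only by (7); (7) needs device_trusted (never derived).

no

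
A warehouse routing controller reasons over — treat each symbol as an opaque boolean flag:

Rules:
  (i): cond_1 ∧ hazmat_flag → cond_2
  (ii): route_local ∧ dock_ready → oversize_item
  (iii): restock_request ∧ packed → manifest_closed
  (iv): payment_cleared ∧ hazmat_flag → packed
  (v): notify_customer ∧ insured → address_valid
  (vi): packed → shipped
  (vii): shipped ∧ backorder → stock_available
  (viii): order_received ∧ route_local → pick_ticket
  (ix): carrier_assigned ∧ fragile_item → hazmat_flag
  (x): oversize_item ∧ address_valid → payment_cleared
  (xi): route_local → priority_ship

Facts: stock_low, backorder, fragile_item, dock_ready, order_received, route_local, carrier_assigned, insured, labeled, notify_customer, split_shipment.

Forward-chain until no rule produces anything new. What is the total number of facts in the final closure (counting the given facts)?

20

[1] (ii) [route_local ∧ dock_ready → oversize_item]; (v) [notify_customer ∧ insured → address_valid]; (viii) [order_received ∧ route_local → pick_ticket]; (ix) [carrier_assigned ∧ fragile_item → hazmat_flag]; (xi) [route_local → priority_ship]. ⇒ new: oversize_item, address_valid, pick_ticket, hazmat_flag, priority_ship.
[2] (x) [oversize_item ∧ address_valid → payment_cleared]. ⇒ new: payment_cleared.
[3] (iv) [payment_cleared ∧ hazmat_flag → packed]. ⇒ new: packed.
[4] (vi) [packed → shipped]. ⇒ new: shipped.
[5] (vii) [shipped ∧ backorder → stock_available]. ⇒ new: stock_available.
Closure: {address_valid, backorder, carrier_assigned, dock_ready, fragile_item, hazmat_flag, insured, labeled, notify_customer, order_received, oversize_item, packed, payment_cleared, pick_ticket, priority_ship, route_local, shipped, split_shipment, stock_available, stock_low} — 20 facts.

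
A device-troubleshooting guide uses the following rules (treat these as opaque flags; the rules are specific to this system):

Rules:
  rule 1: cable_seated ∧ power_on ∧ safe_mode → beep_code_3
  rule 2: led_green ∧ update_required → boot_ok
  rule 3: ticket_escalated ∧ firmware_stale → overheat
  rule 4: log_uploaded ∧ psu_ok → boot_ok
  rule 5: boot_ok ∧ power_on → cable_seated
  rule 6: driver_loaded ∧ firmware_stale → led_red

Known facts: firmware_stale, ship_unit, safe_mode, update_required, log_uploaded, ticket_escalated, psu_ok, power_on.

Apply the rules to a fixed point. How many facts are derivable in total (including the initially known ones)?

12

Round 1 fires rule 3, rule 4, giving overheat, boot_ok.
Round 2 fires rule 5, giving cable_seated.
Round 3 fires rule 1, giving beep_code_3.
Closure: {beep_code_3, boot_ok, cable_seated, firmware_stale, log_uploaded, overheat, power_on, psu_ok, safe_mode, ship_unit, ticket_escalated, update_required} — 12 facts.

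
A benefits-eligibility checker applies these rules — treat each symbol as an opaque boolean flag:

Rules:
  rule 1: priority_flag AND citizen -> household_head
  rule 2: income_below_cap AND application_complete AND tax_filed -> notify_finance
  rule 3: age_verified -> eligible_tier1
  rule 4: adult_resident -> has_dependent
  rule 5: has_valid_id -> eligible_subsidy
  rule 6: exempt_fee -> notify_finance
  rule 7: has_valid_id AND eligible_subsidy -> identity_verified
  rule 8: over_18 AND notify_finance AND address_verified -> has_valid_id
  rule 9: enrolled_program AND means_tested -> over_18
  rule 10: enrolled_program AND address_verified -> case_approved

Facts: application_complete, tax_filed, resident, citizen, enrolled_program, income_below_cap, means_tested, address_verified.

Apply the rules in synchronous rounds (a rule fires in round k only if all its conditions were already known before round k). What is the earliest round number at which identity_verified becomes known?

Round 1: rule 2 [income_below_cap AND application_complete AND tax_filed -> notify_finance]; rule 9 [enrolled_program AND means_tested -> over_18]; rule 10 [enrolled_program AND address_verified -> case_approved]. Adds notify_finance, over_18, case_approved.
Round 2: rule 8 [over_18 AND notify_finance AND address_verified -> has_valid_id]. Adds has_valid_id.
Round 3: rule 5 [has_valid_id -> eligible_subsidy]. Adds eligible_subsidy.
Round 4: rule 7 [has_valid_id AND eligible_subsidy -> identity_verified]. Adds identity_verified.
identity_verified first appears in round 4.

4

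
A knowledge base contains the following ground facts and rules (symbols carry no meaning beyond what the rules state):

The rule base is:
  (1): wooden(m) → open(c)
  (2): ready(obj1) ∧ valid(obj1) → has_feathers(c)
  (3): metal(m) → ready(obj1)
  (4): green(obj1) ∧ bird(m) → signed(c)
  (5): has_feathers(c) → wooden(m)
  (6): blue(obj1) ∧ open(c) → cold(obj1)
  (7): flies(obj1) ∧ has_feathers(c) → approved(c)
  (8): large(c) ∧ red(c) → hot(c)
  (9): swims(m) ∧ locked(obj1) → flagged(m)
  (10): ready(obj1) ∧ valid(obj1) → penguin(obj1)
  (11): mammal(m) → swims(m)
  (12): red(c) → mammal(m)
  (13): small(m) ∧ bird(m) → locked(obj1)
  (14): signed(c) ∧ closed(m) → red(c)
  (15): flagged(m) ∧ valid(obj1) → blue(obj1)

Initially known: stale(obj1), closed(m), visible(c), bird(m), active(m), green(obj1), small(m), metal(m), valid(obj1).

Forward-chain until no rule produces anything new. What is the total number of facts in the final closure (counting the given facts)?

22

Round 1 — (3), (4), (13), derive ready(obj1), signed(c), locked(obj1).
Round 2 — (2), (10), (14), derive has_feathers(c), penguin(obj1), red(c).
Round 3 — (5), (12), derive wooden(m), mammal(m).
Round 4 — (1), (11), derive open(c), swims(m).
Round 5 — (9), derive flagged(m).
Round 6 — (15), derive blue(obj1).
Round 7 — (6), derive cold(obj1).
Closure: {active(m), bird(m), blue(obj1), closed(m), cold(obj1), flagged(m), green(obj1), has_feathers(c), locked(obj1), mammal(m), metal(m), open(c), penguin(obj1), ready(obj1), red(c), signed(c), small(m), stale(obj1), swims(m), valid(obj1), visible(c), wooden(m)} — 22 facts.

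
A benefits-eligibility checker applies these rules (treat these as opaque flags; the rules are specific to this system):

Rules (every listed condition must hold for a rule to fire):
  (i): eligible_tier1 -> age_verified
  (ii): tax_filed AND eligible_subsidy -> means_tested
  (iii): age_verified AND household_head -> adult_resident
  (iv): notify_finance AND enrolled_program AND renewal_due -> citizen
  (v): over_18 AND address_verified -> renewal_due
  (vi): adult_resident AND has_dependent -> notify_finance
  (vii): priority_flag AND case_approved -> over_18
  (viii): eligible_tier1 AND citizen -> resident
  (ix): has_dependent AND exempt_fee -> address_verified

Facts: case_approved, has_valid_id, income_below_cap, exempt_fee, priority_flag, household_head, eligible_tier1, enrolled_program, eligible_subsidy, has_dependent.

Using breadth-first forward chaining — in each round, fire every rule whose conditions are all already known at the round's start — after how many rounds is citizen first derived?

Round 1 — (i), (vii), (ix), derive age_verified, over_18, address_verified.
Round 2 — (iii), (v), derive adult_resident, renewal_due.
Round 3 — (vi), derive notify_finance.
Round 4 — (iv), derive citizen.
citizen first appears in round 4.

4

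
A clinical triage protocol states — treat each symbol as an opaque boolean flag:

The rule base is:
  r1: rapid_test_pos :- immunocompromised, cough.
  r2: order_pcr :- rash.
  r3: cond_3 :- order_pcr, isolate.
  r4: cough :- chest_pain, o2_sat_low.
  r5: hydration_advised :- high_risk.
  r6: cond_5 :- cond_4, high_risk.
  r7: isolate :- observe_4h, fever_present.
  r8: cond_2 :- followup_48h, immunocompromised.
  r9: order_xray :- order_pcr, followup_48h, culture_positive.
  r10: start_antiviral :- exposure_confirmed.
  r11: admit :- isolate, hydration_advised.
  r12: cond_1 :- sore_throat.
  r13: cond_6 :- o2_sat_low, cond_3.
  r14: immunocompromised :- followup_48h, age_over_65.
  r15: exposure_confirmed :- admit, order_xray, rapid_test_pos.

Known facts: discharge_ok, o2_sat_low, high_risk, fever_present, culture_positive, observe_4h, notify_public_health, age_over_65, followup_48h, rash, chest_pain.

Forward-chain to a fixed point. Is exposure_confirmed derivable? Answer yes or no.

yes

[1] r2 [order_pcr :- rash.]; r4 [cough :- chest_pain, o2_sat_low.]; r5 [hydration_advised :- high_risk.]; r7 [isolate :- observe_4h, fever_present.]; r14 [immunocompromised :- followup_48h, age_over_65.]. ⇒ new: order_pcr, cough, hydration_advised, isolate, immunocompromised.
[2] r1 [rapid_test_pos :- immunocompromised, cough.]; r3 [cond_3 :- order_pcr, isolate.]; r8 [cond_2 :- followup_48h, immunocompromised.]; r9 [order_xray :- order_pcr, followup_48h, culture_positive.]; r11 [admit :- isolate, hydration_advised.]. ⇒ new: rapid_test_pos, cond_3, cond_2, order_xray, admit.
[3] r13 [cond_6 :- o2_sat_low, cond_3.]; r15 [exposure_confirmed :- admit, order_xray, rapid_test_pos.]. ⇒ new: cond_6, exposure_confirmed.
[4] r10 [start_antiviral :- exposure_confirmed.]. ⇒ new: start_antiviral.
exposure_confirmed appears in round 3, so it is derivable.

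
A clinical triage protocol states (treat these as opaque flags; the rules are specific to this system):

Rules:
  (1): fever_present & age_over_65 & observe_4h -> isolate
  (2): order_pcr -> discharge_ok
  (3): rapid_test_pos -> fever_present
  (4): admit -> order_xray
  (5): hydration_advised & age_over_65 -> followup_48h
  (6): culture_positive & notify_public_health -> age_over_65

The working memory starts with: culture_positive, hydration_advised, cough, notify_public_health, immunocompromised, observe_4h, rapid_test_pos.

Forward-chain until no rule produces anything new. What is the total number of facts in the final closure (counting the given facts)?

Round 1: (3) [rapid_test_pos -> fever_present]; (6) [culture_positive & notify_public_health -> age_over_65]. New: fever_present, age_over_65.
Round 2: (1) [fever_present & age_over_65 & observe_4h -> isolate]; (5) [hydration_advised & age_over_65 -> followup_48h]. New: isolate, followup_48h.
Closure: {age_over_65, cough, culture_positive, fever_present, followup_48h, hydration_advised, immunocompromised, isolate, notify_public_health, observe_4h, rapid_test_pos} — 11 facts.

11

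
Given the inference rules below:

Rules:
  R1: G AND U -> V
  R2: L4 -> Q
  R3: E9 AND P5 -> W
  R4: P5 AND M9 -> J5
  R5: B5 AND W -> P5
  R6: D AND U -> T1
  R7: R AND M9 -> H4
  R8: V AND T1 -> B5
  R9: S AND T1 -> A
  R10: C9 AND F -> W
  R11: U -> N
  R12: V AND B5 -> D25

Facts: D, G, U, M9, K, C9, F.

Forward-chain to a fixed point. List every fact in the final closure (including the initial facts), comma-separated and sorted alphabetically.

B5, C9, D, D25, F, G, J5, K, M9, N, P5, T1, U, V, W

Round 1 — R1, R6, R10, R11, derive V, T1, W, N.
Round 2 — R8, derive B5.
Round 3 — R5, R12, derive P5, D25.
Round 4 — R4, derive J5.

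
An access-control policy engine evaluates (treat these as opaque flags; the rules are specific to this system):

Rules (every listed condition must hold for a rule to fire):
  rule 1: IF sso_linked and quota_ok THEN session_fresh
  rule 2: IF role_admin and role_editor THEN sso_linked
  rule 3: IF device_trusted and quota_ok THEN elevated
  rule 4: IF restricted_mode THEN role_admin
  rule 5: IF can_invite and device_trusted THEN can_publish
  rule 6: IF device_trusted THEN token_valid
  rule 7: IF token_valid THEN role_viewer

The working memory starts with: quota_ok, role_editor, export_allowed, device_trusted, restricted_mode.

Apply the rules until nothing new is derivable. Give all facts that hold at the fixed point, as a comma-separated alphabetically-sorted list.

Round 1: rule 3 [IF device_trusted and quota_ok THEN elevated]; rule 4 [IF restricted_mode THEN role_admin]; rule 6 [IF device_trusted THEN token_valid]. Adds elevated, role_admin, token_valid.
Round 2: rule 2 [IF role_admin and role_editor THEN sso_linked]; rule 7 [IF token_valid THEN role_viewer]. Adds sso_linked, role_viewer.
Round 3: rule 1 [IF sso_linked and quota_ok THEN session_fresh]. Adds session_fresh.

device_trusted, elevated, export_allowed, quota_ok, restricted_mode, role_admin, role_editor, role_viewer, session_fresh, sso_linked, token_valid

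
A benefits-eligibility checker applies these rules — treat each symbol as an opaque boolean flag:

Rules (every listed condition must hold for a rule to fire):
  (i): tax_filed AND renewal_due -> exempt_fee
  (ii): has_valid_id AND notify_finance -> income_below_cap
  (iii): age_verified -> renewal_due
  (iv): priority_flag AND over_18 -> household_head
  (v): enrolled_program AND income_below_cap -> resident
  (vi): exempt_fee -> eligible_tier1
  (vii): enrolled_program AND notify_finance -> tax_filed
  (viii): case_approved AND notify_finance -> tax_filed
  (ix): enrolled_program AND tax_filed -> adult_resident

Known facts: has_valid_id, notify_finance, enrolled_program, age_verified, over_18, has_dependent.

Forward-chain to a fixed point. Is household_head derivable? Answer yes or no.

Round 1: (ii) [has_valid_id AND notify_finance -> income_below_cap]; (iii) [age_verified -> renewal_due]; (vii) [enrolled_program AND notify_finance -> tax_filed]. Adds income_below_cap, renewal_due, tax_filed.
Round 2: (i) [tax_filed AND renewal_due -> exempt_fee]; (v) [enrolled_program AND income_below_cap -> resident]; (ix) [enrolled_program AND tax_filed -> adult_resident]. Adds exempt_fee, resident, adult_resident.
Round 3: (vi) [exempt_fee -> eligible_tier1]. Adds eligible_tier1.
Fixed point reached. household_head is concluded only by (iv); (iv) needs priority_flag (never derived).

no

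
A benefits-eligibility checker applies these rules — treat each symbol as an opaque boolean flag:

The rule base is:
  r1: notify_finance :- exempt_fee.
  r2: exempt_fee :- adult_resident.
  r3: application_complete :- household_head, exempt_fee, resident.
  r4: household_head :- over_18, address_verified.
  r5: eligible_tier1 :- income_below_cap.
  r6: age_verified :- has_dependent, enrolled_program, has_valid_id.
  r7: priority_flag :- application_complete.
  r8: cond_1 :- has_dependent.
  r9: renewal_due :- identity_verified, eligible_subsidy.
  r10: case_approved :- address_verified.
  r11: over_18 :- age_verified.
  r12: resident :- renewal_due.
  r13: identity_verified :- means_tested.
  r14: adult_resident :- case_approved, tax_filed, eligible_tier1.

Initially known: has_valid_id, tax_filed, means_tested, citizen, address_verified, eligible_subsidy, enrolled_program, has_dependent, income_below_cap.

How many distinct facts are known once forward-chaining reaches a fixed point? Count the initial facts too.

23

Round 1: r5 [eligible_tier1 :- income_below_cap.]; r6 [age_verified :- has_dependent, enrolled_program, has_valid_id.]; r8 [cond_1 :- has_dependent.]; r10 [case_approved :- address_verified.]; r13 [identity_verified :- means_tested.]. Adds eligible_tier1, age_verified, cond_1, case_approved, identity_verified.
Round 2: r9 [renewal_due :- identity_verified, eligible_subsidy.]; r11 [over_18 :- age_verified.]; r14 [adult_resident :- case_approved, tax_filed, eligible_tier1.]. Adds renewal_due, over_18, adult_resident.
Round 3: r2 [exempt_fee :- adult_resident.]; r4 [household_head :- over_18, address_verified.]; r12 [resident :- renewal_due.]. Adds exempt_fee, household_head, resident.
Round 4: r1 [notify_finance :- exempt_fee.]; r3 [application_complete :- household_head, exempt_fee, resident.]. Adds notify_finance, application_complete.
Round 5: r7 [priority_flag :- application_complete.]. Adds priority_flag.
Closure: {address_verified, adult_resident, age_verified, application_complete, case_approved, citizen, cond_1, eligible_subsidy, eligible_tier1, enrolled_program, exempt_fee, has_dependent, has_valid_id, household_head, identity_verified, income_below_cap, means_tested, notify_finance, over_18, priority_flag, renewal_due, resident, tax_filed} — 23 facts.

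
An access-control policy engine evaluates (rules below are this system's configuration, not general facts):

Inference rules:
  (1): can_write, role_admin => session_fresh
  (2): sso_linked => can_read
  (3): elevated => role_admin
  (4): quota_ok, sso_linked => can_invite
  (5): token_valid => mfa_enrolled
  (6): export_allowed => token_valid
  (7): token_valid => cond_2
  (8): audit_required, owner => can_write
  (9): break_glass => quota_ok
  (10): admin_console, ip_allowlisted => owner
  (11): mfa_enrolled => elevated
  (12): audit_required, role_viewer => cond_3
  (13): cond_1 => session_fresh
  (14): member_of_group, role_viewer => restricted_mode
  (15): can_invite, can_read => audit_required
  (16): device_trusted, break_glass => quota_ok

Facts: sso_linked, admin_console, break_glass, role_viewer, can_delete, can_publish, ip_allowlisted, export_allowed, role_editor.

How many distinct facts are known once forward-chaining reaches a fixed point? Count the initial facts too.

Round 1: (2) [sso_linked => can_read]; (6) [export_allowed => token_valid]; (9) [break_glass => quota_ok]; (10) [admin_console, ip_allowlisted => owner]. Adds can_read, token_valid, quota_ok, owner.
Round 2: (4) [quota_ok, sso_linked => can_invite]; (5) [token_valid => mfa_enrolled]; (7) [token_valid => cond_2]. Adds can_invite, mfa_enrolled, cond_2.
Round 3: (11) [mfa_enrolled => elevated]; (15) [can_invite, can_read => audit_required]. Adds elevated, audit_required.
Round 4: (3) [elevated => role_admin]; (8) [audit_required, owner => can_write]; (12) [audit_required, role_viewer => cond_3]. Adds role_admin, can_write, cond_3.
Round 5: (1) [can_write, role_admin => session_fresh]. Adds session_fresh.
Closure: {admin_console, audit_required, break_glass, can_delete, can_invite, can_publish, can_read, can_write, cond_2, cond_3, elevated, export_allowed, ip_allowlisted, mfa_enrolled, owner, quota_ok, role_admin, role_editor, role_viewer, session_fresh, sso_linked, token_valid} — 22 facts.

22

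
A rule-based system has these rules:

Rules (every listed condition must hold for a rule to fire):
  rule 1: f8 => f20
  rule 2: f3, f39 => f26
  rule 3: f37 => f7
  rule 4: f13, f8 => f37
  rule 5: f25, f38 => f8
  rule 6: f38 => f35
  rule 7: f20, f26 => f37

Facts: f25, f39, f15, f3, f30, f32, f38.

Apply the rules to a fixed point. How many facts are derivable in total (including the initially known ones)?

13

Round 1 fires rule 2, rule 5, rule 6, giving f26, f8, f35.
Round 2 fires rule 1, giving f20.
Round 3 fires rule 7, giving f37.
Round 4 fires rule 3, giving f7.
Closure: {f15, f20, f25, f26, f3, f30, f32, f35, f37, f38, f39, f7, f8} — 13 facts.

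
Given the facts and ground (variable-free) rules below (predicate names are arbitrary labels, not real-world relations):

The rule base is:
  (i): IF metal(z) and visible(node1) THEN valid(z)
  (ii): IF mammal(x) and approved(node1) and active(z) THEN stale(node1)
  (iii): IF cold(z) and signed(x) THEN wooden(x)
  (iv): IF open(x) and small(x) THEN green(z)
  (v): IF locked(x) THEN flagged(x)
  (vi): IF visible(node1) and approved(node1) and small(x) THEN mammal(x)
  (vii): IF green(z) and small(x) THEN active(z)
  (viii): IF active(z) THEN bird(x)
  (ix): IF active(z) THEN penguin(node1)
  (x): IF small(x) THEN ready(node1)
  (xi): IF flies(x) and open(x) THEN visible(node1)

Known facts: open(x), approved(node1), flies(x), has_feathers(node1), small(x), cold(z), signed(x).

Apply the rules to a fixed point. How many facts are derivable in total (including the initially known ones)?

16

Round 1: (iii) [IF cold(z) and signed(x) THEN wooden(x)]; (iv) [IF open(x) and small(x) THEN green(z)]; (x) [IF small(x) THEN ready(node1)]; (xi) [IF flies(x) and open(x) THEN visible(node1)]. New: wooden(x), green(z), ready(node1), visible(node1).
Round 2: (vi) [IF visible(node1) and approved(node1) and small(x) THEN mammal(x)]; (vii) [IF green(z) and small(x) THEN active(z)]. New: mammal(x), active(z).
Round 3: (ii) [IF mammal(x) and approved(node1) and active(z) THEN stale(node1)]; (viii) [IF active(z) THEN bird(x)]; (ix) [IF active(z) THEN penguin(node1)]. New: stale(node1), bird(x), penguin(node1).
Closure: {active(z), approved(node1), bird(x), cold(z), flies(x), green(z), has_feathers(node1), mammal(x), open(x), penguin(node1), ready(node1), signed(x), small(x), stale(node1), visible(node1), wooden(x)} — 16 facts.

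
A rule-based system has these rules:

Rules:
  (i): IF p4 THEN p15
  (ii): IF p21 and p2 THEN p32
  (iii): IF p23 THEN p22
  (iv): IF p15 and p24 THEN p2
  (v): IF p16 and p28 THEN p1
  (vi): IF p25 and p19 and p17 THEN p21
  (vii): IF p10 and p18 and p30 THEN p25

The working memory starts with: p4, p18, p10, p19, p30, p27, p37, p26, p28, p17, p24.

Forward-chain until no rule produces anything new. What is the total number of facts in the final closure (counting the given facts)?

16

Round 1 fires (i), (vii), giving p15, p25.
Round 2 fires (iv), (vi), giving p2, p21.
Round 3 fires (ii), giving p32.
Closure: {p10, p15, p17, p18, p19, p2, p21, p24, p25, p26, p27, p28, p30, p32, p37, p4} — 16 facts.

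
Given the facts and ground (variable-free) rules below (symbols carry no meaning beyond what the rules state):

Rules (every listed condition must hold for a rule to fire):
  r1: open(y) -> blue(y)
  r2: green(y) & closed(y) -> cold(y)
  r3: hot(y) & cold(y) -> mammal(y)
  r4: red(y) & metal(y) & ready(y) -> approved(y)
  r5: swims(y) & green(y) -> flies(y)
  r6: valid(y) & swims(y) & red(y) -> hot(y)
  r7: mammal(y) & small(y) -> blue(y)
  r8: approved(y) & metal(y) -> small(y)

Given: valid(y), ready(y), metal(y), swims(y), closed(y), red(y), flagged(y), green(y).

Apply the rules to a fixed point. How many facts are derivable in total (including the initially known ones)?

15

Round 1: r2 [green(y) & closed(y) -> cold(y)]; r4 [red(y) & metal(y) & ready(y) -> approved(y)]; r5 [swims(y) & green(y) -> flies(y)]; r6 [valid(y) & swims(y) & red(y) -> hot(y)]. New: cold(y), approved(y), flies(y), hot(y).
Round 2: r3 [hot(y) & cold(y) -> mammal(y)]; r8 [approved(y) & metal(y) -> small(y)]. New: mammal(y), small(y).
Round 3: r7 [mammal(y) & small(y) -> blue(y)]. New: blue(y).
Closure: {approved(y), blue(y), closed(y), cold(y), flagged(y), flies(y), green(y), hot(y), mammal(y), metal(y), ready(y), red(y), small(y), swims(y), valid(y)} — 15 facts.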